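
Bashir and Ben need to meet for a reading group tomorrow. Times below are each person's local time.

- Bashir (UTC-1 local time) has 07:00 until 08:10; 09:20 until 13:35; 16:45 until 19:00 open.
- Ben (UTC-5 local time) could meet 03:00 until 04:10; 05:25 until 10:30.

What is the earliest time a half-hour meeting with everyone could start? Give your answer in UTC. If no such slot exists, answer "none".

08:00

Bashir in UTC: 08:00-09:10, 10:20-14:35, 17:45-20:00 (add 1h to convert from UTC-1).
Ben in UTC: 08:00-09:10, 10:25-15:30 (add 5h to convert from UTC-5).
Bashir ∩ Ben: 08:00-09:10, 10:25-14:35.
The first common window of at least 30 minutes is 08:00-09:10, so the earliest start is 08:00.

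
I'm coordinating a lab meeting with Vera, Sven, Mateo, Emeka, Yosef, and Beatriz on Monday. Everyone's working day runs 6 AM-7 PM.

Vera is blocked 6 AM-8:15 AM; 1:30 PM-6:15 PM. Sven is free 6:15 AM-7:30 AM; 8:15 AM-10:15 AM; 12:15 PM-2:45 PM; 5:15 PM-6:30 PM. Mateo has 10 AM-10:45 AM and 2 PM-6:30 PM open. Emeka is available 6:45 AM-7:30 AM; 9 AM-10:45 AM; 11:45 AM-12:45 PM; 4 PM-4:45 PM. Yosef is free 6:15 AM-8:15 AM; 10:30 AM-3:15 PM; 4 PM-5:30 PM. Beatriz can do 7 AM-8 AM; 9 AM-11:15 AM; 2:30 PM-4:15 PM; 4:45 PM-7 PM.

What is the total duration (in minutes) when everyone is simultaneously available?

0

Vera free: 08:15-13:30, 18:15-19:00 (invert busy blocks within the working day).
Sven free: 06:15-07:30, 08:15-10:15, 12:15-14:45, 17:15-18:30.
Mateo free: 10:00-10:45, 14:00-18:30.
Emeka free: 06:45-07:30, 09:00-10:45, 11:45-12:45, 16:00-16:45.
Yosef free: 06:15-08:15, 10:30-15:15, 16:00-17:30.
Beatriz free: 07:00-08:00, 09:00-11:15, 14:30-16:15, 16:45-19:00.
Vera ∩ Sven: 08:15-10:15, 12:15-13:30, 18:15-18:30.
Vera ∩ Sven ∩ Mateo: 10:00-10:15, 18:15-18:30.
Vera ∩ Sven ∩ Mateo ∩ Emeka: 10:00-10:15.
Vera ∩ Sven ∩ Mateo ∩ Emeka ∩ Yosef: ∅.
Vera ∩ Sven ∩ Mateo ∩ Emeka ∩ Yosef ∩ Beatriz: ∅.
There is no time when everyone is free.
There is no common window, so the total is 0 minutes.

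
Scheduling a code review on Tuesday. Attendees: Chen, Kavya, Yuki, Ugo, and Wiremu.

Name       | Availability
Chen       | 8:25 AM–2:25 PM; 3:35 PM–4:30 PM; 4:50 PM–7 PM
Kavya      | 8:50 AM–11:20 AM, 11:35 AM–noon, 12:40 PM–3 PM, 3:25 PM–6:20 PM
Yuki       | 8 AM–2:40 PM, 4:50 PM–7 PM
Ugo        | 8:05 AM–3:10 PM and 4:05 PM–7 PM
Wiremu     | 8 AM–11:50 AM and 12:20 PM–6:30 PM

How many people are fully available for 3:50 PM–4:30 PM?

Chen, Kavya, and Wiremu can make the full 15:50-16:30 slot — that's 3.

3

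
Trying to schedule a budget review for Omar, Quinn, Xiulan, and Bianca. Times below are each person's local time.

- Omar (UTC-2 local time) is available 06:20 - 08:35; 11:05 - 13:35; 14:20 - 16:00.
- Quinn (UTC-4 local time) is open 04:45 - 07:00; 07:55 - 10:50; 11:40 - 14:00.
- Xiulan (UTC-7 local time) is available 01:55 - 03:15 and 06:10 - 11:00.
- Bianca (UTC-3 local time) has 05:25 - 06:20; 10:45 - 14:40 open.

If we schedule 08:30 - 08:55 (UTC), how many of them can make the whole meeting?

2

Omar in UTC: 08:20-10:35, 13:05-15:35, 16:20-18:00 (add 2h to convert from UTC-2).
Quinn in UTC: 08:45-11:00, 11:55-14:50, 15:40-18:00 (add 4h to convert from UTC-4).
Xiulan in UTC: 08:55-10:15, 13:10-18:00 (add 7h to convert from UTC-7).
Bianca in UTC: 08:25-09:20, 13:45-17:40 (add 3h to convert from UTC-3).
Omar and Bianca can make the full 08:30-08:55 slot — that's 2.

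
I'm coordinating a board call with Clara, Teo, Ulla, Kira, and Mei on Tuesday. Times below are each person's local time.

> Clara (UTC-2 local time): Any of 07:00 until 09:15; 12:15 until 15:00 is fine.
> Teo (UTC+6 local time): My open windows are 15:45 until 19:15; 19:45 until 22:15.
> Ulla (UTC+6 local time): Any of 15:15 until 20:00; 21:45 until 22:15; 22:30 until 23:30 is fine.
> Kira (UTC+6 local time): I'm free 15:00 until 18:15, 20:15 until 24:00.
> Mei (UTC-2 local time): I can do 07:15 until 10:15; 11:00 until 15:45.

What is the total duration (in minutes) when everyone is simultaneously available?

Clara in UTC: 09:00-11:15, 14:15-17:00 (add 2h to convert from UTC-2).
Teo in UTC: 09:45-13:15, 13:45-16:15 (subtract 6h to convert from UTC+6).
Ulla in UTC: 09:15-14:00, 15:45-16:15, 16:30-17:30 (subtract 6h to convert from UTC+6).
Kira in UTC: 09:00-12:15, 14:15-18:00 (subtract 6h to convert from UTC+6).
Mei in UTC: 09:15-12:15, 13:00-17:45 (add 2h to convert from UTC-2).
Clara ∩ Teo: 09:45-11:15, 14:15-16:15.
Clara ∩ Teo ∩ Ulla: 09:45-11:15, 15:45-16:15.
Clara ∩ Teo ∩ Ulla ∩ Kira: 09:45-11:15, 15:45-16:15.
Clara ∩ Teo ∩ Ulla ∩ Kira ∩ Mei: 09:45-11:15, 15:45-16:15.
Summing the common windows: 90 + 30 = 120 minutes.

120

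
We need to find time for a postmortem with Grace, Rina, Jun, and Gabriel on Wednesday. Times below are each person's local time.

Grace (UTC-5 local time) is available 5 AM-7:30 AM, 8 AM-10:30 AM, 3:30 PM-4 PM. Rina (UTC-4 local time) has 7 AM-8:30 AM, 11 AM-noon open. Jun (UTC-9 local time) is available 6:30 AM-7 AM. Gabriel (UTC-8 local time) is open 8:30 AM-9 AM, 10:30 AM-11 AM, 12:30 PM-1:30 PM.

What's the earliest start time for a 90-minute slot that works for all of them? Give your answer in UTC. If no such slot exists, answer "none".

Grace in UTC: 10:00-12:30, 13:00-15:30, 20:30-21:00 (add 5h to convert from UTC-5).
Rina in UTC: 11:00-12:30, 15:00-16:00 (add 4h to convert from UTC-4).
Jun in UTC: 15:30-16:00 (add 9h to convert from UTC-9).
Gabriel in UTC: 16:30-17:00, 18:30-19:00, 20:30-21:30 (add 8h to convert from UTC-8).
Grace ∩ Rina: 11:00-12:30, 15:00-15:30.
Grace ∩ Rina ∩ Jun: ∅.
Grace ∩ Rina ∩ Jun ∩ Gabriel: ∅.
There is no time when everyone is free.
No common window is at least 90 minutes long.

none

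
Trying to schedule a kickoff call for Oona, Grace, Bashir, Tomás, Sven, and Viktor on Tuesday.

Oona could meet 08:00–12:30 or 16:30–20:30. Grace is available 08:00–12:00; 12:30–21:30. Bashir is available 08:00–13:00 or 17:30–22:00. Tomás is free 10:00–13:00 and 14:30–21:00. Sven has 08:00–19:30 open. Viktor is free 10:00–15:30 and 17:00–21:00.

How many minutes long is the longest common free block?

120

Oona ∩ Grace: 08:00-12:00, 16:30-20:30.
Oona ∩ Grace ∩ Bashir: 08:00-12:00, 17:30-20:30.
Oona ∩ Grace ∩ Bashir ∩ Tomás: 10:00-12:00, 17:30-20:30.
Oona ∩ Grace ∩ Bashir ∩ Tomás ∩ Sven: 10:00-12:00, 17:30-19:30.
Oona ∩ Grace ∩ Bashir ∩ Tomás ∩ Sven ∩ Viktor: 10:00-12:00, 17:30-19:30.
The longest is 10:00-12:00 at 120 minutes.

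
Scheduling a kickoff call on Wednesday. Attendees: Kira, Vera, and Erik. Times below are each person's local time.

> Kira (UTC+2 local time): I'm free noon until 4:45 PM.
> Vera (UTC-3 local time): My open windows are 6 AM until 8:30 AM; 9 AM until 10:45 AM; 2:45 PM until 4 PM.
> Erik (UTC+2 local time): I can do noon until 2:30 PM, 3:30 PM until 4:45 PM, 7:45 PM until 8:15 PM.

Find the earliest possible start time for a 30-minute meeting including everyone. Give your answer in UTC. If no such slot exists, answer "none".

10:00

Kira in UTC: 10:00-14:45 (subtract 2h to convert from UTC+2).
Vera in UTC: 09:00-11:30, 12:00-13:45, 17:45-19:00 (add 3h to convert from UTC-3).
Erik in UTC: 10:00-12:30, 13:30-14:45, 17:45-18:15 (subtract 2h to convert from UTC+2).
Kira ∩ Vera: 10:00-11:30, 12:00-13:45.
Kira ∩ Vera ∩ Erik: 10:00-11:30, 12:00-12:30, 13:30-13:45.
The first common window of at least 30 minutes is 10:00-11:30, so the earliest start is 10:00.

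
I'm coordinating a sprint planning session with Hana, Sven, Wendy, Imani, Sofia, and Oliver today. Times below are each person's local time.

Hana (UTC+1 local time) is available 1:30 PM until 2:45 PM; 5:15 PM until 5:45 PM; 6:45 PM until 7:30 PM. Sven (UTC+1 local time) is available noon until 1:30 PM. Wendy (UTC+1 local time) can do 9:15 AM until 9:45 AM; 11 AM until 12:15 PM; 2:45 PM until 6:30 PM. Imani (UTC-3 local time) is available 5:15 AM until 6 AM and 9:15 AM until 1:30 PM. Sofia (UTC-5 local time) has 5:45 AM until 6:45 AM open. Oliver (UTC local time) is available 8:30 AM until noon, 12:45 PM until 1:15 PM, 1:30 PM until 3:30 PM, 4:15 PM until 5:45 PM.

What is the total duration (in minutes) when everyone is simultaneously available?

0

Hana in UTC: 12:30-13:45, 16:15-16:45, 17:45-18:30 (subtract 1h to convert from UTC+1).
Sven in UTC: 11:00-12:30 (subtract 1h to convert from UTC+1).
Wendy in UTC: 08:15-08:45, 10:00-11:15, 13:45-17:30 (subtract 1h to convert from UTC+1).
Imani in UTC: 08:15-09:00, 12:15-16:30 (add 3h to convert from UTC-3).
Sofia in UTC: 10:45-11:45 (add 5h to convert from UTC-5).
Oliver in UTC: 08:30-12:00, 12:45-13:15, 13:30-15:30, 16:15-17:45.
Hana ∩ Sven: ∅.
Hana ∩ Sven ∩ Wendy: ∅.
Hana ∩ Sven ∩ Wendy ∩ Imani: ∅.
Hana ∩ Sven ∩ Wendy ∩ Imani ∩ Sofia: ∅.
Hana ∩ Sven ∩ Wendy ∩ Imani ∩ Sofia ∩ Oliver: ∅.
There is no time when everyone is free.
There is no common window, so the total is 0 minutes.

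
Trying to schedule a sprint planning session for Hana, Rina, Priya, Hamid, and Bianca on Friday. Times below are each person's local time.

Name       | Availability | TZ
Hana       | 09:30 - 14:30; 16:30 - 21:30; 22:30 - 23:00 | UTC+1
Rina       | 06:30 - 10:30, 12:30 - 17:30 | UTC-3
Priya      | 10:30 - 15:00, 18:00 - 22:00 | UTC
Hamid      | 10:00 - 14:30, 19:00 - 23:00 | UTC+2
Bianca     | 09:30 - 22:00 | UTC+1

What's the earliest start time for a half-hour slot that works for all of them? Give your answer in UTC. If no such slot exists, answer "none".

Hana in UTC: 08:30-13:30, 15:30-20:30, 21:30-22:00 (subtract 1h to convert from UTC+1).
Rina in UTC: 09:30-13:30, 15:30-20:30 (add 3h to convert from UTC-3).
Priya in UTC: 10:30-15:00, 18:00-22:00.
Hamid in UTC: 08:00-12:30, 17:00-21:00 (subtract 2h to convert from UTC+2).
Bianca in UTC: 08:30-21:00 (subtract 1h to convert from UTC+1).
Hana ∩ Rina: 09:30-13:30, 15:30-20:30.
Hana ∩ Rina ∩ Priya: 10:30-13:30, 18:00-20:30.
Hana ∩ Rina ∩ Priya ∩ Hamid: 10:30-12:30, 18:00-20:30.
Hana ∩ Rina ∩ Priya ∩ Hamid ∩ Bianca: 10:30-12:30, 18:00-20:30.
The first common window of at least 30 minutes is 10:30-12:30, so the earliest start is 10:30.

10:30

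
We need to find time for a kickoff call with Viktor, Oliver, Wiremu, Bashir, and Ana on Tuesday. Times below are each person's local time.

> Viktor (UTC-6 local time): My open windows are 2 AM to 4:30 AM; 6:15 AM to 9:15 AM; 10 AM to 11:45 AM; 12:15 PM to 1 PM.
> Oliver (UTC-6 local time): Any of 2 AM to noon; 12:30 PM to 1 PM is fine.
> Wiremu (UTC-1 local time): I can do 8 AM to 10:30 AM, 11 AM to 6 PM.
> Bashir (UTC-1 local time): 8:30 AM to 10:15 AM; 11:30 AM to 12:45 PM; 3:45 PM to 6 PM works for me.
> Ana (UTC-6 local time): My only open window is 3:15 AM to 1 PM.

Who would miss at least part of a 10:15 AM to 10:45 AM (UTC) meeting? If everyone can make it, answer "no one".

Viktor

Viktor in UTC: 08:00-10:30, 12:15-15:15, 16:00-17:45, 18:15-19:00 (add 6h to convert from UTC-6).
Oliver in UTC: 08:00-18:00, 18:30-19:00 (add 6h to convert from UTC-6).
Wiremu in UTC: 09:00-11:30, 12:00-19:00 (add 1h to convert from UTC-1).
Bashir in UTC: 09:30-11:15, 12:30-13:45, 16:45-19:00 (add 1h to convert from UTC-1).
Ana in UTC: 09:15-19:00 (add 6h to convert from UTC-6).
Viktor: not fully free for 10:15-10:45. Oliver: free for 10:15-10:45. Wiremu: free for 10:15-10:45. Bashir: free for 10:15-10:45. Ana: free for 10:15-10:45.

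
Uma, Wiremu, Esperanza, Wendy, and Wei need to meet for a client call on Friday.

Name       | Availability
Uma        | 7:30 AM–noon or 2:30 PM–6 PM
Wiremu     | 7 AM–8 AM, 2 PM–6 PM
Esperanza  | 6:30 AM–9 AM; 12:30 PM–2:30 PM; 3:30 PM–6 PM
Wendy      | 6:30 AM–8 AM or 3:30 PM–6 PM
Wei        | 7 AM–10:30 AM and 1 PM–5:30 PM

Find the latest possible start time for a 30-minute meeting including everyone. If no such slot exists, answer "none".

17:00

Uma ∩ Wiremu: 07:30-08:00, 14:30-18:00.
Uma ∩ Wiremu ∩ Esperanza: 07:30-08:00, 15:30-18:00.
Uma ∩ Wiremu ∩ Esperanza ∩ Wendy: 07:30-08:00, 15:30-18:00.
Uma ∩ Wiremu ∩ Esperanza ∩ Wendy ∩ Wei: 07:30-08:00, 15:30-17:30.
The last common window of at least 30 minutes is 15:30-17:30; a 30-minute meeting can start as late as 17:00 and still end by 17:30.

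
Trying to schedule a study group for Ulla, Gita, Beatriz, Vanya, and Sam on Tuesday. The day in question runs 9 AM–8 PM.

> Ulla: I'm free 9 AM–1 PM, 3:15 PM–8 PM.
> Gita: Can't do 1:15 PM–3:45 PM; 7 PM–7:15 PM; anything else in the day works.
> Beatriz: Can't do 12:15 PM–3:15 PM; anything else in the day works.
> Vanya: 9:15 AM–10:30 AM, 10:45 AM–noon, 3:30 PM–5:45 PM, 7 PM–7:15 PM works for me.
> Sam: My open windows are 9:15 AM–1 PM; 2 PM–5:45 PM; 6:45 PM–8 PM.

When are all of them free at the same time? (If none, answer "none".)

09:15-10:30, 10:45-12:00, 15:45-17:45

Ulla free: 09:00-13:00, 15:15-20:00.
Gita free: 09:00-13:15, 15:45-19:00, 19:15-20:00 (invert busy blocks within the working day).
Beatriz free: 09:00-12:15, 15:15-20:00 (invert busy blocks within the working day).
Vanya free: 09:15-10:30, 10:45-12:00, 15:30-17:45, 19:00-19:15.
Sam free: 09:15-13:00, 14:00-17:45, 18:45-20:00.
Ulla ∩ Gita: 09:00-13:00, 15:45-19:00, 19:15-20:00.
Ulla ∩ Gita ∩ Beatriz: 09:00-12:15, 15:45-19:00, 19:15-20:00.
Ulla ∩ Gita ∩ Beatriz ∩ Vanya: 09:15-10:30, 10:45-12:00, 15:45-17:45.
Ulla ∩ Gita ∩ Beatriz ∩ Vanya ∩ Sam: 09:15-10:30, 10:45-12:00, 15:45-17:45.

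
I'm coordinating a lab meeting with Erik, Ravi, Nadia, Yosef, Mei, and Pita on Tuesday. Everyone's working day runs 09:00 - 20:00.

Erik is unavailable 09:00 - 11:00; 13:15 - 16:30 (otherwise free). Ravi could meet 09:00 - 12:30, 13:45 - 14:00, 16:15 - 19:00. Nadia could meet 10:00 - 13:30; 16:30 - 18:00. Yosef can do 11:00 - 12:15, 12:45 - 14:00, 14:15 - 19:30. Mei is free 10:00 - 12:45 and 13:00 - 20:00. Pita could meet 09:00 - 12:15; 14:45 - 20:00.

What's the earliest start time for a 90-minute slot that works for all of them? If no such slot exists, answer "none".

16:30

Erik free: 11:00-13:15, 16:30-20:00 (invert busy blocks within the working day).
Ravi free: 09:00-12:30, 13:45-14:00, 16:15-19:00.
Nadia free: 10:00-13:30, 16:30-18:00.
Yosef free: 11:00-12:15, 12:45-14:00, 14:15-19:30.
Mei free: 10:00-12:45, 13:00-20:00.
Pita free: 09:00-12:15, 14:45-20:00.
Erik ∩ Ravi: 11:00-12:30, 16:30-19:00.
Erik ∩ Ravi ∩ Nadia: 11:00-12:30, 16:30-18:00.
Erik ∩ Ravi ∩ Nadia ∩ Yosef: 11:00-12:15, 16:30-18:00.
Erik ∩ Ravi ∩ Nadia ∩ Yosef ∩ Mei: 11:00-12:15, 16:30-18:00.
Erik ∩ Ravi ∩ Nadia ∩ Yosef ∩ Mei ∩ Pita: 11:00-12:15, 16:30-18:00.
The first common window of at least 90 minutes is 16:30-18:00, so the earliest start is 16:30.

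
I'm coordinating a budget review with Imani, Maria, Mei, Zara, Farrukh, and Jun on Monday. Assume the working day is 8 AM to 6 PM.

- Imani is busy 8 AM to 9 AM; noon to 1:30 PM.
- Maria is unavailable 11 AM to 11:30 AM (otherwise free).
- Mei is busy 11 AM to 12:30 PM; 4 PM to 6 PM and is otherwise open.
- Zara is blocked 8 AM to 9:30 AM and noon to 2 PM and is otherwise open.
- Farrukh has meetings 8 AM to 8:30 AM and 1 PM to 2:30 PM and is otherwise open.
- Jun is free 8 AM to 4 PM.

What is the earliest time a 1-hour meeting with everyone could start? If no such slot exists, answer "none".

09:30

Imani free: 09:00-12:00, 13:30-18:00 (invert busy blocks within the working day).
Maria free: 08:00-11:00, 11:30-18:00 (invert busy blocks within the working day).
Mei free: 08:00-11:00, 12:30-16:00 (invert busy blocks within the working day).
Zara free: 09:30-12:00, 14:00-18:00 (invert busy blocks within the working day).
Farrukh free: 08:30-13:00, 14:30-18:00 (invert busy blocks within the working day).
Jun free: 08:00-16:00.
Imani ∩ Maria: 09:00-11:00, 11:30-12:00, 13:30-18:00.
Imani ∩ Maria ∩ Mei: 09:00-11:00, 13:30-16:00.
Imani ∩ Maria ∩ Mei ∩ Zara: 09:30-11:00, 14:00-16:00.
Imani ∩ Maria ∩ Mei ∩ Zara ∩ Farrukh: 09:30-11:00, 14:30-16:00.
Imani ∩ Maria ∩ Mei ∩ Zara ∩ Farrukh ∩ Jun: 09:30-11:00, 14:30-16:00.
The first common window of at least 60 minutes is 09:30-11:00, so the earliest start is 09:30.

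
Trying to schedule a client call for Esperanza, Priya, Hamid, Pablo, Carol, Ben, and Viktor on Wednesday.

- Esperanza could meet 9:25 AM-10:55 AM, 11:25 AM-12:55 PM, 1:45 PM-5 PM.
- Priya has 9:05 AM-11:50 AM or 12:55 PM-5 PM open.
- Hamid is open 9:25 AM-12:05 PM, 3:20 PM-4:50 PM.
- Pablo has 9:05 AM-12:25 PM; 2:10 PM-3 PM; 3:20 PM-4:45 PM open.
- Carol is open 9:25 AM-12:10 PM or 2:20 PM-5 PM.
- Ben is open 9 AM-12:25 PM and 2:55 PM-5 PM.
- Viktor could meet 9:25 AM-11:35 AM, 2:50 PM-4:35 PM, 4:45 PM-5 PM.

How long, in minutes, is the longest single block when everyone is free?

Esperanza ∩ Priya: 09:25-10:55, 11:25-11:50, 13:45-17:00.
Esperanza ∩ Priya ∩ Hamid: 09:25-10:55, 11:25-11:50, 15:20-16:50.
Esperanza ∩ Priya ∩ Hamid ∩ Pablo: 09:25-10:55, 11:25-11:50, 15:20-16:45.
Esperanza ∩ Priya ∩ Hamid ∩ Pablo ∩ Carol: 09:25-10:55, 11:25-11:50, 15:20-16:45.
Esperanza ∩ Priya ∩ Hamid ∩ Pablo ∩ Carol ∩ Ben: 09:25-10:55, 11:25-11:50, 15:20-16:45.
Esperanza ∩ Priya ∩ Hamid ∩ Pablo ∩ Carol ∩ Ben ∩ Viktor: 09:25-10:55, 11:25-11:35, 15:20-16:35.
Those are the intersection windows.
The longest is 09:25-10:55 at 90 minutes.

90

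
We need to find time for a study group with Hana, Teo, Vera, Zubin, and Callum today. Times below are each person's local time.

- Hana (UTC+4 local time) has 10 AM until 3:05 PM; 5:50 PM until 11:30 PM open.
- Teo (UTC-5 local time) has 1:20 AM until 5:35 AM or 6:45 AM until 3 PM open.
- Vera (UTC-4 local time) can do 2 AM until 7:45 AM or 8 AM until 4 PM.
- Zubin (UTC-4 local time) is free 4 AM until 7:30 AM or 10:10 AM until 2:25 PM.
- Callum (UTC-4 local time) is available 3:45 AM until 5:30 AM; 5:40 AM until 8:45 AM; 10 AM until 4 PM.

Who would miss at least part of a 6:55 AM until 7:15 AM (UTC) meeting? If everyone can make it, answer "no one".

Callum, Zubin

Hana in UTC: 06:00-11:05, 13:50-19:30 (subtract 4h to convert from UTC+4).
Teo in UTC: 06:20-10:35, 11:45-20:00 (add 5h to convert from UTC-5).
Vera in UTC: 06:00-11:45, 12:00-20:00 (add 4h to convert from UTC-4).
Zubin in UTC: 08:00-11:30, 14:10-18:25 (add 4h to convert from UTC-4).
Callum in UTC: 07:45-09:30, 09:40-12:45, 14:00-20:00 (add 4h to convert from UTC-4).
Hana: free for 06:55-07:15. Teo: free for 06:55-07:15. Vera: free for 06:55-07:15. Zubin: not fully free for 06:55-07:15. Callum: not fully free for 06:55-07:15.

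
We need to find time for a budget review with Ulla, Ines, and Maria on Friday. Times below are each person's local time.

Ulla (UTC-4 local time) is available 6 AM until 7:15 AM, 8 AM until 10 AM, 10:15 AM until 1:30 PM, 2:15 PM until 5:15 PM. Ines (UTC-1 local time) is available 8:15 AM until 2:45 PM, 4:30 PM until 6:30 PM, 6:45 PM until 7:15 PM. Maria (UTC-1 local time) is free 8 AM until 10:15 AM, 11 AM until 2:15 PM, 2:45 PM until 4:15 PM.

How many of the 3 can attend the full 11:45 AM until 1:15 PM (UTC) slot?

Ulla in UTC: 10:00-11:15, 12:00-14:00, 14:15-17:30, 18:15-21:15 (add 4h to convert from UTC-4).
Ines in UTC: 09:15-15:45, 17:30-19:30, 19:45-20:15 (add 1h to convert from UTC-1).
Maria in UTC: 09:00-11:15, 12:00-15:15, 15:45-17:15 (add 1h to convert from UTC-1).
Ines can make the full 11:45-13:15 slot — that's 1.

1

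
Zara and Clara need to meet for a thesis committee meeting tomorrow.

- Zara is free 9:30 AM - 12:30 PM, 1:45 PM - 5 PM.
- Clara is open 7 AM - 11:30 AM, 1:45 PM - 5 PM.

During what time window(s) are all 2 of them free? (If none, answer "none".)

Zara ∩ Clara: 09:30-11:30, 13:45-17:00.

09:30-11:30, 13:45-17:00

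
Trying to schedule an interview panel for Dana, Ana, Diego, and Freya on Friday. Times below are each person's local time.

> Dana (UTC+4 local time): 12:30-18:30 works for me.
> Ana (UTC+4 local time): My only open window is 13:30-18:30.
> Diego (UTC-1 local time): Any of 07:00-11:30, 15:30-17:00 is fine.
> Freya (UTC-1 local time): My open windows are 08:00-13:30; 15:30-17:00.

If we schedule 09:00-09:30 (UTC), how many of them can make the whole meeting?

3

Dana in UTC: 08:30-14:30 (subtract 4h to convert from UTC+4).
Ana in UTC: 09:30-14:30 (subtract 4h to convert from UTC+4).
Diego in UTC: 08:00-12:30, 16:30-18:00 (add 1h to convert from UTC-1).
Freya in UTC: 09:00-14:30, 16:30-18:00 (add 1h to convert from UTC-1).
Dana, Diego, and Freya can make the full 09:00-09:30 slot — that's 3.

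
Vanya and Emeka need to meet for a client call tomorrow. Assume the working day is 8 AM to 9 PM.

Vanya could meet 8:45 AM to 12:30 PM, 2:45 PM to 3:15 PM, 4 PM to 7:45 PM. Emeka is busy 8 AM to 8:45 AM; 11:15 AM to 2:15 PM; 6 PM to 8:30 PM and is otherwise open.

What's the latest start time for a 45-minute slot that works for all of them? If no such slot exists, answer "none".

Vanya free: 08:45-12:30, 14:45-15:15, 16:00-19:45.
Emeka free: 08:45-11:15, 14:15-18:00, 20:30-21:00 (invert busy blocks within the working day).
Vanya ∩ Emeka: 08:45-11:15, 14:45-15:15, 16:00-18:00.
So the common availability across everyone is 08:45-11:15, 14:45-15:15, 16:00-18:00.
The last common window of at least 45 minutes is 16:00-18:00; a 45-minute meeting can start as late as 17:15 and still end by 18:00.

17:15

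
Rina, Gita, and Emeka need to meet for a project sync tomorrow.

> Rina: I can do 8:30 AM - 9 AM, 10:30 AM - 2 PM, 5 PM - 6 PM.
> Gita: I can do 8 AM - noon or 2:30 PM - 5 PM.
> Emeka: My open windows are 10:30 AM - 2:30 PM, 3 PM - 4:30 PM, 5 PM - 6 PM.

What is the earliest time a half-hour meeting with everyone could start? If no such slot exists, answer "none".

10:30

Rina ∩ Gita: 08:30-09:00, 10:30-12:00.
Rina ∩ Gita ∩ Emeka: 10:30-12:00.
The first common window of at least 30 minutes is 10:30-12:00, so the earliest start is 10:30.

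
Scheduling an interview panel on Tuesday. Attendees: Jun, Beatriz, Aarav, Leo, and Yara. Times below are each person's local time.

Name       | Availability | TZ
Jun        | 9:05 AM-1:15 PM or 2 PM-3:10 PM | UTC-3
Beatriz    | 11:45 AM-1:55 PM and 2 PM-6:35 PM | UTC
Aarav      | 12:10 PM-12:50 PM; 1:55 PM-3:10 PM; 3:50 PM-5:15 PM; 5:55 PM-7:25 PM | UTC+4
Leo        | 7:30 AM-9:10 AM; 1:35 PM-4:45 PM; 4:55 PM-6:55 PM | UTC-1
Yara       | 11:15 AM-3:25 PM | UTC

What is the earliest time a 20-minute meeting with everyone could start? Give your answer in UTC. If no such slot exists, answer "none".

Jun in UTC: 12:05-16:15, 17:00-18:10 (add 3h to convert from UTC-3).
Beatriz in UTC: 11:45-13:55, 14:00-18:35.
Aarav in UTC: 08:10-08:50, 09:55-11:10, 11:50-13:15, 13:55-15:25 (subtract 4h to convert from UTC+4).
Leo in UTC: 08:30-10:10, 14:35-17:45, 17:55-19:55 (add 1h to convert from UTC-1).
Yara in UTC: 11:15-15:25.
Jun ∩ Beatriz: 12:05-13:55, 14:00-16:15, 17:00-18:10.
Jun ∩ Beatriz ∩ Aarav: 12:05-13:15, 14:00-15:25.
Jun ∩ Beatriz ∩ Aarav ∩ Leo: 14:35-15:25.
Jun ∩ Beatriz ∩ Aarav ∩ Leo ∩ Yara: 14:35-15:25.
Those are the intersection windows.
The first common window of at least 20 minutes is 14:35-15:25, so the earliest start is 14:35.

14:35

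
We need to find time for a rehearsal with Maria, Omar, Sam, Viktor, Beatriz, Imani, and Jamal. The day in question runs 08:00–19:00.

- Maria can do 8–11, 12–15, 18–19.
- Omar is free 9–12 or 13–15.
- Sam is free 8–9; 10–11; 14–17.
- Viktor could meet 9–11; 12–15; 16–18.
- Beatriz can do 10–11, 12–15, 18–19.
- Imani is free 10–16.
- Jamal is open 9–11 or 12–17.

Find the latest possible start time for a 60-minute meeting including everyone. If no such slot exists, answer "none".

Maria ∩ Omar: 09:00-11:00, 13:00-15:00.
Maria ∩ Omar ∩ Sam: 10:00-11:00, 14:00-15:00.
Maria ∩ Omar ∩ Sam ∩ Viktor: 10:00-11:00, 14:00-15:00.
Maria ∩ Omar ∩ Sam ∩ Viktor ∩ Beatriz: 10:00-11:00, 14:00-15:00.
Maria ∩ Omar ∩ Sam ∩ Viktor ∩ Beatriz ∩ Imani: 10:00-11:00, 14:00-15:00.
Maria ∩ Omar ∩ Sam ∩ Viktor ∩ Beatriz ∩ Imani ∩ Jamal: 10:00-11:00, 14:00-15:00.
So the common availability across everyone is 10:00-11:00, 14:00-15:00.
The last common window of at least 60 minutes is 14:00-15:00; a 60-minute meeting can start as late as 14:00 and still end by 15:00.

14:00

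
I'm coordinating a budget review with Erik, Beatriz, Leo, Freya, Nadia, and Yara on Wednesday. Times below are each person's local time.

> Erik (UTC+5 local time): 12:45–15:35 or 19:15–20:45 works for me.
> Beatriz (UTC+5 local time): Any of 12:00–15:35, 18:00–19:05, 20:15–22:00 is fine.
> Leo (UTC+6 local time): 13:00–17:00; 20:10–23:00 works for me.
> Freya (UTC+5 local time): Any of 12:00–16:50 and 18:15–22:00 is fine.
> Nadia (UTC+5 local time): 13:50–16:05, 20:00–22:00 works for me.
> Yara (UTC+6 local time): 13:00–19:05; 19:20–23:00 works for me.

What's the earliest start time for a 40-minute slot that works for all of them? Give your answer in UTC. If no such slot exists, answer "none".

Erik in UTC: 07:45-10:35, 14:15-15:45 (subtract 5h to convert from UTC+5).
Beatriz in UTC: 07:00-10:35, 13:00-14:05, 15:15-17:00 (subtract 5h to convert from UTC+5).
Leo in UTC: 07:00-11:00, 14:10-17:00 (subtract 6h to convert from UTC+6).
Freya in UTC: 07:00-11:50, 13:15-17:00 (subtract 5h to convert from UTC+5).
Nadia in UTC: 08:50-11:05, 15:00-17:00 (subtract 5h to convert from UTC+5).
Yara in UTC: 07:00-13:05, 13:20-17:00 (subtract 6h to convert from UTC+6).
Erik ∩ Beatriz: 07:45-10:35, 15:15-15:45.
Erik ∩ Beatriz ∩ Leo: 07:45-10:35, 15:15-15:45.
Erik ∩ Beatriz ∩ Leo ∩ Freya: 07:45-10:35, 15:15-15:45.
Erik ∩ Beatriz ∩ Leo ∩ Freya ∩ Nadia: 08:50-10:35, 15:15-15:45.
Erik ∩ Beatriz ∩ Leo ∩ Freya ∩ Nadia ∩ Yara: 08:50-10:35, 15:15-15:45.
The first common window of at least 40 minutes is 08:50-10:35, so the earliest start is 08:50.

08:50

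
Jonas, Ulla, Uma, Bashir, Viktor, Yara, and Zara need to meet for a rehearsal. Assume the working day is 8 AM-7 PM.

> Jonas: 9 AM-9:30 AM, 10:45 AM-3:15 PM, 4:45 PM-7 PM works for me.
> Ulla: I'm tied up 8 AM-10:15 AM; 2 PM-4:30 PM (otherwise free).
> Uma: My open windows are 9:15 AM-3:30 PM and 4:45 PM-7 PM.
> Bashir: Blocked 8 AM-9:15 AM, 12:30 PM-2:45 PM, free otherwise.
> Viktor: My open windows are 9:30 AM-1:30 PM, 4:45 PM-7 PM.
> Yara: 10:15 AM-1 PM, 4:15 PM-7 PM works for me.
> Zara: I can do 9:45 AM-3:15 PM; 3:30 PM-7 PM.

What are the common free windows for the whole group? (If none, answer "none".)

Jonas free: 09:00-09:30, 10:45-15:15, 16:45-19:00.
Ulla free: 10:15-14:00, 16:30-19:00 (invert busy blocks within the working day).
Uma free: 09:15-15:30, 16:45-19:00.
Bashir free: 09:15-12:30, 14:45-19:00 (invert busy blocks within the working day).
Viktor free: 09:30-13:30, 16:45-19:00.
Yara free: 10:15-13:00, 16:15-19:00.
Zara free: 09:45-15:15, 15:30-19:00.
Jonas ∩ Ulla: 10:45-14:00, 16:45-19:00.
Jonas ∩ Ulla ∩ Uma: 10:45-14:00, 16:45-19:00.
Jonas ∩ Ulla ∩ Uma ∩ Bashir: 10:45-12:30, 16:45-19:00.
Jonas ∩ Ulla ∩ Uma ∩ Bashir ∩ Viktor: 10:45-12:30, 16:45-19:00.
Jonas ∩ Ulla ∩ Uma ∩ Bashir ∩ Viktor ∩ Yara: 10:45-12:30, 16:45-19:00.
Jonas ∩ Ulla ∩ Uma ∩ Bashir ∩ Viktor ∩ Yara ∩ Zara: 10:45-12:30, 16:45-19:00.

10:45-12:30, 16:45-19:00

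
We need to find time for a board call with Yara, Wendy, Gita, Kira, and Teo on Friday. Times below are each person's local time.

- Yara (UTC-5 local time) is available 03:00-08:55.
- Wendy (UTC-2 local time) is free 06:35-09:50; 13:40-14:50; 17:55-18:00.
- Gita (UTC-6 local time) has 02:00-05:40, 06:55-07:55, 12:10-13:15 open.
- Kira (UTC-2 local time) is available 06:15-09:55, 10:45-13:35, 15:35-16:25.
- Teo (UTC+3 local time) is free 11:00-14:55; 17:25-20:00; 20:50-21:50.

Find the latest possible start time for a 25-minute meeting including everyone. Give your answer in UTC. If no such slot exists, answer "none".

Yara in UTC: 08:00-13:55 (add 5h to convert from UTC-5).
Wendy in UTC: 08:35-11:50, 15:40-16:50, 19:55-20:00 (add 2h to convert from UTC-2).
Gita in UTC: 08:00-11:40, 12:55-13:55, 18:10-19:15 (add 6h to convert from UTC-6).
Kira in UTC: 08:15-11:55, 12:45-15:35, 17:35-18:25 (add 2h to convert from UTC-2).
Teo in UTC: 08:00-11:55, 14:25-17:00, 17:50-18:50 (subtract 3h to convert from UTC+3).
Yara ∩ Wendy: 08:35-11:50.
Yara ∩ Wendy ∩ Gita: 08:35-11:40.
Yara ∩ Wendy ∩ Gita ∩ Kira: 08:35-11:40.
Yara ∩ Wendy ∩ Gita ∩ Kira ∩ Teo: 08:35-11:40.
Those are the intersection windows.
The last common window of at least 25 minutes is 08:35-11:40; a 25-minute meeting can start as late as 11:15 and still end by 11:40.

11:15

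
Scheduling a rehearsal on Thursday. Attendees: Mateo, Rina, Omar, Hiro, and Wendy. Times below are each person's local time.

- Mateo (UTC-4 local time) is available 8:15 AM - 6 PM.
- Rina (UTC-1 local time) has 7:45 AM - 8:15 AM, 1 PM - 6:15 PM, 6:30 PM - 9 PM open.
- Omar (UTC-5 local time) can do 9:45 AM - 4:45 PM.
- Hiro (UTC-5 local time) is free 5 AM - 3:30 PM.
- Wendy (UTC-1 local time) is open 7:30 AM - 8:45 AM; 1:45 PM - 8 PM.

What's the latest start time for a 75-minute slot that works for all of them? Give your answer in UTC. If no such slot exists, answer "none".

Mateo in UTC: 12:15-22:00 (add 4h to convert from UTC-4).
Rina in UTC: 08:45-09:15, 14:00-19:15, 19:30-22:00 (add 1h to convert from UTC-1).
Omar in UTC: 14:45-21:45 (add 5h to convert from UTC-5).
Hiro in UTC: 10:00-20:30 (add 5h to convert from UTC-5).
Wendy in UTC: 08:30-09:45, 14:45-21:00 (add 1h to convert from UTC-1).
Mateo ∩ Rina: 14:00-19:15, 19:30-22:00.
Mateo ∩ Rina ∩ Omar: 14:45-19:15, 19:30-21:45.
Mateo ∩ Rina ∩ Omar ∩ Hiro: 14:45-19:15, 19:30-20:30.
Mateo ∩ Rina ∩ Omar ∩ Hiro ∩ Wendy: 14:45-19:15, 19:30-20:30.
The last common window of at least 75 minutes is 14:45-19:15; a 75-minute meeting can start as late as 18:00 and still end by 19:15.

18:00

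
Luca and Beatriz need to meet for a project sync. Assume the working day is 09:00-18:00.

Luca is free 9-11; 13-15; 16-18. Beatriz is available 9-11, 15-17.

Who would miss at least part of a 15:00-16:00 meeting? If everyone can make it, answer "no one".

Luca: not fully free for 15:00-16:00. Beatriz: free for 15:00-16:00.

Luca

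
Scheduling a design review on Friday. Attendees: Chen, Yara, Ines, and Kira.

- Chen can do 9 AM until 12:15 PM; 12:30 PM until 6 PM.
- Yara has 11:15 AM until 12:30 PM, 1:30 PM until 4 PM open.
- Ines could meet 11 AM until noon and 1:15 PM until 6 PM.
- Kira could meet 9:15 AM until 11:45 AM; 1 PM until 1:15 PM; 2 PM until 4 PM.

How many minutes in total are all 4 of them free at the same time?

150

Chen ∩ Yara: 11:15-12:15, 13:30-16:00.
Chen ∩ Yara ∩ Ines: 11:15-12:00, 13:30-16:00.
Chen ∩ Yara ∩ Ines ∩ Kira: 11:15-11:45, 14:00-16:00.
Those are the intersection windows.
Summing the common windows: 30 + 120 = 150 minutes.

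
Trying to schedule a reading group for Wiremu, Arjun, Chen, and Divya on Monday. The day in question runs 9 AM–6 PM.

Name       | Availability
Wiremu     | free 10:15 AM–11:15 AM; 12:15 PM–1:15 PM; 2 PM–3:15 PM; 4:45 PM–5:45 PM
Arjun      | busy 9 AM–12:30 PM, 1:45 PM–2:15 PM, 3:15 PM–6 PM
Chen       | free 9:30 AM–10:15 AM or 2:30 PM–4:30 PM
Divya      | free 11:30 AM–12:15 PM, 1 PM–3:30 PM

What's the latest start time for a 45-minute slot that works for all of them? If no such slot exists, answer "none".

Wiremu free: 10:15-11:15, 12:15-13:15, 14:00-15:15, 16:45-17:45.
Arjun free: 12:30-13:45, 14:15-15:15 (invert busy blocks within the working day).
Chen free: 09:30-10:15, 14:30-16:30.
Divya free: 11:30-12:15, 13:00-15:30.
Wiremu ∩ Arjun: 12:30-13:15, 14:15-15:15.
Wiremu ∩ Arjun ∩ Chen: 14:30-15:15.
Wiremu ∩ Arjun ∩ Chen ∩ Divya: 14:30-15:15.
The last common window of at least 45 minutes is 14:30-15:15; a 45-minute meeting can start as late as 14:30 and still end by 15:15.

14:30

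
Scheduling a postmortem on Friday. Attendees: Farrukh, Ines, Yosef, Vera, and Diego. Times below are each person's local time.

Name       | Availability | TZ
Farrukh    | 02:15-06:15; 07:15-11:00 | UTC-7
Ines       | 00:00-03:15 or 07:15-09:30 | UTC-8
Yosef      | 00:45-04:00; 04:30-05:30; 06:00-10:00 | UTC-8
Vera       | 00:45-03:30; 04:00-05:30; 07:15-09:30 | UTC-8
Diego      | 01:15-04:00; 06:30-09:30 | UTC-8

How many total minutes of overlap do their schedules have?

Farrukh in UTC: 09:15-13:15, 14:15-18:00 (add 7h to convert from UTC-7).
Ines in UTC: 08:00-11:15, 15:15-17:30 (add 8h to convert from UTC-8).
Yosef in UTC: 08:45-12:00, 12:30-13:30, 14:00-18:00 (add 8h to convert from UTC-8).
Vera in UTC: 08:45-11:30, 12:00-13:30, 15:15-17:30 (add 8h to convert from UTC-8).
Diego in UTC: 09:15-12:00, 14:30-17:30 (add 8h to convert from UTC-8).
Farrukh ∩ Ines: 09:15-11:15, 15:15-17:30.
Farrukh ∩ Ines ∩ Yosef: 09:15-11:15, 15:15-17:30.
Farrukh ∩ Ines ∩ Yosef ∩ Vera: 09:15-11:15, 15:15-17:30.
Farrukh ∩ Ines ∩ Yosef ∩ Vera ∩ Diego: 09:15-11:15, 15:15-17:30.
Those are the intersection windows.
Summing the common windows: 120 + 135 = 255 minutes.

255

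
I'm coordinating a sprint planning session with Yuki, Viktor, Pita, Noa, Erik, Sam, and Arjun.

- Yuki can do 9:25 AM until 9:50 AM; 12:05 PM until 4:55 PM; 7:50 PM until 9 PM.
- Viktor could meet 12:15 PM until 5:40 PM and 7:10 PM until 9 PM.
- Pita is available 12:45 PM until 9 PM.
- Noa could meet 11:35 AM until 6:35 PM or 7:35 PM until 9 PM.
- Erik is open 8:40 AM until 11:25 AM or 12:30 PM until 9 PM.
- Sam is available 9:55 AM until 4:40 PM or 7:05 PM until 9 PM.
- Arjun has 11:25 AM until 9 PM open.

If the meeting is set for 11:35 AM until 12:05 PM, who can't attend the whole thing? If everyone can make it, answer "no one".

Erik, Pita, Viktor, Yuki

Yuki: not fully free for 11:35-12:05. Viktor: not fully free for 11:35-12:05. Pita: not fully free for 11:35-12:05. Noa: free for 11:35-12:05. Erik: not fully free for 11:35-12:05. Sam: free for 11:35-12:05. Arjun: free for 11:35-12:05.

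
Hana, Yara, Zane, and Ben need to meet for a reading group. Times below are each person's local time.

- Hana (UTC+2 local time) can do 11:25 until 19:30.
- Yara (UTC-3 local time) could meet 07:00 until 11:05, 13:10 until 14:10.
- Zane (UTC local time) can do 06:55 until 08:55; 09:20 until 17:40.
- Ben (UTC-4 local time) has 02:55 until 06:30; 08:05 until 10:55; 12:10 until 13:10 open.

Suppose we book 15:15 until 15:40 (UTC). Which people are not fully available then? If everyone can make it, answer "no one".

Hana in UTC: 09:25-17:30 (subtract 2h to convert from UTC+2).
Yara in UTC: 10:00-14:05, 16:10-17:10 (add 3h to convert from UTC-3).
Zane in UTC: 06:55-08:55, 09:20-17:40.
Ben in UTC: 06:55-10:30, 12:05-14:55, 16:10-17:10 (add 4h to convert from UTC-4).
Hana: free for 15:15-15:40. Yara: not fully free for 15:15-15:40. Zane: free for 15:15-15:40. Ben: not fully free for 15:15-15:40.

Ben, Yara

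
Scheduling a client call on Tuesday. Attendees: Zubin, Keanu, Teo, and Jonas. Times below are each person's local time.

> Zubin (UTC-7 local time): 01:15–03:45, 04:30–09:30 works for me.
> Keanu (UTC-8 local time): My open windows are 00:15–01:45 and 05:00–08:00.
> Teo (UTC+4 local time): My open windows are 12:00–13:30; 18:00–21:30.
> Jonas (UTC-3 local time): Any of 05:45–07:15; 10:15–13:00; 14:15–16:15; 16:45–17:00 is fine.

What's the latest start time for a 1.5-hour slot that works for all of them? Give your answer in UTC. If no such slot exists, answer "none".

14:30

Zubin in UTC: 08:15-10:45, 11:30-16:30 (add 7h to convert from UTC-7).
Keanu in UTC: 08:15-09:45, 13:00-16:00 (add 8h to convert from UTC-8).
Teo in UTC: 08:00-09:30, 14:00-17:30 (subtract 4h to convert from UTC+4).
Jonas in UTC: 08:45-10:15, 13:15-16:00, 17:15-19:15, 19:45-20:00 (add 3h to convert from UTC-3).
Zubin ∩ Keanu: 08:15-09:45, 13:00-16:00.
Zubin ∩ Keanu ∩ Teo: 08:15-09:30, 14:00-16:00.
Zubin ∩ Keanu ∩ Teo ∩ Jonas: 08:45-09:30, 14:00-16:00.
The last common window of at least 90 minutes is 14:00-16:00; a 90-minute meeting can start as late as 14:30 and still end by 16:00.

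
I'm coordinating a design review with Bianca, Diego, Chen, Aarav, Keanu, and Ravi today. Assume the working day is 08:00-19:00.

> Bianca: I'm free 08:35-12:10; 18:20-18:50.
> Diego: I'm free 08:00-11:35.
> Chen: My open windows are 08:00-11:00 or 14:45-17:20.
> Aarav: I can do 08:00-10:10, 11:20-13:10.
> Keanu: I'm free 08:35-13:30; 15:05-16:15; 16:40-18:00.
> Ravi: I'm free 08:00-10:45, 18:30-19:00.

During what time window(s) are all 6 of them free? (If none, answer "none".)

08:35-10:10

Bianca ∩ Diego: 08:35-11:35.
Bianca ∩ Diego ∩ Chen: 08:35-11:00.
Bianca ∩ Diego ∩ Chen ∩ Aarav: 08:35-10:10.
Bianca ∩ Diego ∩ Chen ∩ Aarav ∩ Keanu: 08:35-10:10.
Bianca ∩ Diego ∩ Chen ∩ Aarav ∩ Keanu ∩ Ravi: 08:35-10:10.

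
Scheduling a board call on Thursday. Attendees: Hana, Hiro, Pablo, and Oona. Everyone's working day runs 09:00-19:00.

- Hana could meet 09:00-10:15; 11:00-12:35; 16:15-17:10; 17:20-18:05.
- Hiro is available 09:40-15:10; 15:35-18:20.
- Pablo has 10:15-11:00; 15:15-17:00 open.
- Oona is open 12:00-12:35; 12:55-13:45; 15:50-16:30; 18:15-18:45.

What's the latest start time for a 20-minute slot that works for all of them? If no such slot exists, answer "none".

Hana ∩ Hiro: 09:40-10:15, 11:00-12:35, 16:15-17:10, 17:20-18:05.
Hana ∩ Hiro ∩ Pablo: 16:15-17:00.
Hana ∩ Hiro ∩ Pablo ∩ Oona: 16:15-16:30.
No common window is at least 20 minutes long.

none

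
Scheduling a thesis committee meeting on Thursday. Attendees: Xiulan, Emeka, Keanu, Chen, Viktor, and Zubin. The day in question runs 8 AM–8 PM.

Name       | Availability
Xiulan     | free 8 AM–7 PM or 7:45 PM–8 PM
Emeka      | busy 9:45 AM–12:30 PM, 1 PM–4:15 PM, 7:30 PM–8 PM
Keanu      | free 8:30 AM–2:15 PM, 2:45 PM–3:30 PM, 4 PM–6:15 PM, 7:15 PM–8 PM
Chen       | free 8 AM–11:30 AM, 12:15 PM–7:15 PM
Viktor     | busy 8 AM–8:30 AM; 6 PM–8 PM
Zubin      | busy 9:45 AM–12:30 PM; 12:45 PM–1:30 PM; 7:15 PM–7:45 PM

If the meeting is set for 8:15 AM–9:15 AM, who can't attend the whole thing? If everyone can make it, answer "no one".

Xiulan free: 08:00-19:00, 19:45-20:00.
Emeka free: 08:00-09:45, 12:30-13:00, 16:15-19:30 (invert busy blocks within the working day).
Keanu free: 08:30-14:15, 14:45-15:30, 16:00-18:15, 19:15-20:00.
Chen free: 08:00-11:30, 12:15-19:15.
Viktor free: 08:30-18:00 (invert busy blocks within the working day).
Zubin free: 08:00-09:45, 12:30-12:45, 13:30-19:15, 19:45-20:00 (invert busy blocks within the working day).
Xiulan: free for 08:15-09:15. Emeka: free for 08:15-09:15. Keanu: not fully free for 08:15-09:15. Chen: free for 08:15-09:15. Viktor: not fully free for 08:15-09:15. Zubin: free for 08:15-09:15.

Keanu, Viktor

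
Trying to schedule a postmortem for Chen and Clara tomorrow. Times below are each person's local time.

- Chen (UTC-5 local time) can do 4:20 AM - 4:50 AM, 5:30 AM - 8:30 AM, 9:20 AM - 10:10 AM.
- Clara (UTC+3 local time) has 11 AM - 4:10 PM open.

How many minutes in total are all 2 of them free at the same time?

190

Chen in UTC: 09:20-09:50, 10:30-13:30, 14:20-15:10 (add 5h to convert from UTC-5).
Clara in UTC: 08:00-13:10 (subtract 3h to convert from UTC+3).
Chen ∩ Clara: 09:20-09:50, 10:30-13:10.
Summing the common windows: 30 + 160 = 190 minutes.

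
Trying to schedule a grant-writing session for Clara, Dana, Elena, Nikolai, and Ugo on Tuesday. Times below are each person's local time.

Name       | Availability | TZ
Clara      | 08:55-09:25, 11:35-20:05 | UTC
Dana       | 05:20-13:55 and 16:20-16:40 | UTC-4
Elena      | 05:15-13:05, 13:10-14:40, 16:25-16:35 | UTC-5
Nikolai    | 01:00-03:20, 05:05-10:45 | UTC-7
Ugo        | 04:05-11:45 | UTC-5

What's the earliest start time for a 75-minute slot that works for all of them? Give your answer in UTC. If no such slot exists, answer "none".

Clara in UTC: 08:55-09:25, 11:35-20:05.
Dana in UTC: 09:20-17:55, 20:20-20:40 (add 4h to convert from UTC-4).
Elena in UTC: 10:15-18:05, 18:10-19:40, 21:25-21:35 (add 5h to convert from UTC-5).
Nikolai in UTC: 08:00-10:20, 12:05-17:45 (add 7h to convert from UTC-7).
Ugo in UTC: 09:05-16:45 (add 5h to convert from UTC-5).
Clara ∩ Dana: 09:20-09:25, 11:35-17:55.
Clara ∩ Dana ∩ Elena: 11:35-17:55.
Clara ∩ Dana ∩ Elena ∩ Nikolai: 12:05-17:45.
Clara ∩ Dana ∩ Elena ∩ Nikolai ∩ Ugo: 12:05-16:45.
The first common window of at least 75 minutes is 12:05-16:45, so the earliest start is 12:05.

12:05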